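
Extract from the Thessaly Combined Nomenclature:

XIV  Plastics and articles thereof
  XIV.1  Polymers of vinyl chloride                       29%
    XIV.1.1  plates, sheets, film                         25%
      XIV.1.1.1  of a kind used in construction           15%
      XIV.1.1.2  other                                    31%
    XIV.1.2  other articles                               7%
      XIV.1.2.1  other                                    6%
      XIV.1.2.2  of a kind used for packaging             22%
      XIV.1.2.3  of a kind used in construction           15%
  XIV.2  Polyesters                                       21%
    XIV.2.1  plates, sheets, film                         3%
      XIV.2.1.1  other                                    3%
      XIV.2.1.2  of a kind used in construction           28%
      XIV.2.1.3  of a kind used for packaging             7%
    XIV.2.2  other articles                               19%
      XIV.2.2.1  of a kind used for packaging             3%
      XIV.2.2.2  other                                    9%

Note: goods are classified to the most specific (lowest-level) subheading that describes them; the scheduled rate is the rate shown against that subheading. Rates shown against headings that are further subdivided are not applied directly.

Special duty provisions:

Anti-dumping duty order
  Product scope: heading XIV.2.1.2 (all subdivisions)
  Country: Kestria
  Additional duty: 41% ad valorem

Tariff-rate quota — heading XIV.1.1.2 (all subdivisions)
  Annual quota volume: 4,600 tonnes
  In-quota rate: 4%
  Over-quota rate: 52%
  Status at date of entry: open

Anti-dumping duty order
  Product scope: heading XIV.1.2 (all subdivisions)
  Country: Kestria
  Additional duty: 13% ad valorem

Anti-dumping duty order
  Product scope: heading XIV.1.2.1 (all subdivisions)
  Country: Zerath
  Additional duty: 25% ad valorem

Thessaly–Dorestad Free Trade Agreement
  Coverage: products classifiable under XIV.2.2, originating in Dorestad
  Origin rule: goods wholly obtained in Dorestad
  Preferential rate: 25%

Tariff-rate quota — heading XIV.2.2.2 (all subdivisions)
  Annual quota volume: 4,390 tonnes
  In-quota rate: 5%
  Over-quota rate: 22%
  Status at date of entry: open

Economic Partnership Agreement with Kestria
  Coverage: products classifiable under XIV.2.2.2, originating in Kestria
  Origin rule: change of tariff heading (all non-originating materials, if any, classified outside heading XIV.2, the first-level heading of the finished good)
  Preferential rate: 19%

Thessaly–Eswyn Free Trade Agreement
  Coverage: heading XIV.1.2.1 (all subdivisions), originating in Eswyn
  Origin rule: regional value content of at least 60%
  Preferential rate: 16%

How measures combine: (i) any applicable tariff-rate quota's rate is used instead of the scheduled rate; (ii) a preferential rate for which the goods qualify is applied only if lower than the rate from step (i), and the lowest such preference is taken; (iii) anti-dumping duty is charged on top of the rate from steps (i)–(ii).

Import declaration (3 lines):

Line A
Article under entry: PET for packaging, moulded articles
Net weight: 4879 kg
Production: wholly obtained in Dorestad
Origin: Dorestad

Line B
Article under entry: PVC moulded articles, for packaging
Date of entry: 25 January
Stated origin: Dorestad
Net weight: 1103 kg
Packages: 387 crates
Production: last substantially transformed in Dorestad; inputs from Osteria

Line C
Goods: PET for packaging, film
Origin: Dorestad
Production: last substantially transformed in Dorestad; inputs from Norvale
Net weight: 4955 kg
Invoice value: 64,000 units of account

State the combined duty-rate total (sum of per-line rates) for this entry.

Line A: PET → XIV.2; moulded articles → XIV.2.2; for packaging → XIV.2.2.1. Scheduled 3%. Dorestad agreement on XIV.2.2: wholly obtained → 25% available; preference 25% not lower than 3% → no reduction. → 3%.
Line B: PVC → XIV.1; moulded articles → XIV.1.2; for packaging → XIV.1.2.2. Scheduled 22%. Dorestad agreement on XIV.2.2: XIV.1.2.2 not covered. → 22%.
Line C: PET → XIV.2; film → XIV.2.1; for packaging → XIV.2.1.3. Scheduled 7%. Dorestad agreement on XIV.2.2: XIV.2.1.3 not covered. → 7%.
Sum: 3% + 22% + 7% = 32%.

32%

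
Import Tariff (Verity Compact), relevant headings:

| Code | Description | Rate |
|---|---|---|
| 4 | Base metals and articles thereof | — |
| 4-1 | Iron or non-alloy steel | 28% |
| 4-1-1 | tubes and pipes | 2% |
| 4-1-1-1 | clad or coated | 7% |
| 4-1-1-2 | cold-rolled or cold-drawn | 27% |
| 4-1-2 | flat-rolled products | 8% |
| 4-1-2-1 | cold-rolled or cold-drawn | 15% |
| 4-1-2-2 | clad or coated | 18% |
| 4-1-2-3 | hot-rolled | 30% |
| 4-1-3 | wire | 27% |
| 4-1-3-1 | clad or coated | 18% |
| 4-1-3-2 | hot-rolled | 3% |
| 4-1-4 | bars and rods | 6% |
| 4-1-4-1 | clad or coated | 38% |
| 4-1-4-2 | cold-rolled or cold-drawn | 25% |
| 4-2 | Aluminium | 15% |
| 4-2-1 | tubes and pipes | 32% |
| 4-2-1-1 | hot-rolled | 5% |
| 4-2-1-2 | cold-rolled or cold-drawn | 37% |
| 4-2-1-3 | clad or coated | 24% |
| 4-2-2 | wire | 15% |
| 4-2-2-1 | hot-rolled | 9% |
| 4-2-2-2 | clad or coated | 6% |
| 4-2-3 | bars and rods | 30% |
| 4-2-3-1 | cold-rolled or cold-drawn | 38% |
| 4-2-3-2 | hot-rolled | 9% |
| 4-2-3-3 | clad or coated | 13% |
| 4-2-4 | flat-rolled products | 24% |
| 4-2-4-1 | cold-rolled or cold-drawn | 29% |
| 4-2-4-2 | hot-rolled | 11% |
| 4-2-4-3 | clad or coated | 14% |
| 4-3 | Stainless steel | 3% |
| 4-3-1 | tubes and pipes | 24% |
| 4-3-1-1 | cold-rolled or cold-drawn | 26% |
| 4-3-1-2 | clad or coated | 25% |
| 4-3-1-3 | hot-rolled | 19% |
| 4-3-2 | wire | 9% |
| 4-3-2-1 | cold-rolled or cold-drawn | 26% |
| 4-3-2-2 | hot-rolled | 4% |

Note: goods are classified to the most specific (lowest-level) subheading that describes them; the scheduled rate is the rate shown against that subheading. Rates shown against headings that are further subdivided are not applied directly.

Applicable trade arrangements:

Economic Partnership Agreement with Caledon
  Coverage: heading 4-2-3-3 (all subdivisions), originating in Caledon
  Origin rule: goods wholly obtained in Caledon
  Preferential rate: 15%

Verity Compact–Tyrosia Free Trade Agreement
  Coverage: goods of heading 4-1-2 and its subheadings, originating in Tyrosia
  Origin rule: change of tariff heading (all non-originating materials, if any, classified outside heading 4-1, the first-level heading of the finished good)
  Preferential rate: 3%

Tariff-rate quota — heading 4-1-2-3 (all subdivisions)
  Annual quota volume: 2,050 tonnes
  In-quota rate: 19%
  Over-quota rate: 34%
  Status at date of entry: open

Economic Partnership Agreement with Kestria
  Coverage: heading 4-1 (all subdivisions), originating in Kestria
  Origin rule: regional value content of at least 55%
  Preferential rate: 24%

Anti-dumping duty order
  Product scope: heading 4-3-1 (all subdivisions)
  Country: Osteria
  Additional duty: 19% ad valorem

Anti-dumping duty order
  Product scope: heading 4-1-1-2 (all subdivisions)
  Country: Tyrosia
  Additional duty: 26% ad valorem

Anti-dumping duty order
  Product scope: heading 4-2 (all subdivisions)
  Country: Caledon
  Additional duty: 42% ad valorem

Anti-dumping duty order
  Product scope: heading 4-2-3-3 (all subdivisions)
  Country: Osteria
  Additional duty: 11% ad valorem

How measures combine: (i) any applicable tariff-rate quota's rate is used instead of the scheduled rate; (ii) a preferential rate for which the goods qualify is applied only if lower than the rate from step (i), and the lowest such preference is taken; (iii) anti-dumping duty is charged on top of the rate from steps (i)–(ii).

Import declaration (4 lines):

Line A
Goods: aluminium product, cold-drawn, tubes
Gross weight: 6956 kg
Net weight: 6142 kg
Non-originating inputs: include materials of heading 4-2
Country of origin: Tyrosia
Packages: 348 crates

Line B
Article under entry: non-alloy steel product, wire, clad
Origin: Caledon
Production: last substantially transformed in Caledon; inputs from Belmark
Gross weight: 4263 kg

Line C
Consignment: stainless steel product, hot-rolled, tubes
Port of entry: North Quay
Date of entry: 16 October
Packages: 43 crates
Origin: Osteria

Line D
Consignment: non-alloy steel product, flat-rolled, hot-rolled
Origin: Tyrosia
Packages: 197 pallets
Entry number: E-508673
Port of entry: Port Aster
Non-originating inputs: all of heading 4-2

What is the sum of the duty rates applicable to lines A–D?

Line A: aluminium → 4-2; tubes → 4-2-1; cold-drawn → 4-2-1-2. Scheduled 37%. Tyrosia agreement on 4-1-2: 4-2-1-2 not covered. → 37%.
Line B: non-alloy steel → 4-1; wire → 4-1-3; clad → 4-1-3-1. Scheduled 18%. Caledon agreement on 4-2-3-3: 4-1-3-1 not covered. → 18%.
Line C: stainless steel → 4-3; tubes → 4-3-1; hot-rolled → 4-3-1-3. Scheduled 19%. anti-dumping (Osteria, 4-3-1): +19%; total 19% + 19% = 38%. → 38%.
Line D: non-alloy steel → 4-1; flat-rolled → 4-1-2; hot-rolled → 4-1-2-3. Scheduled 30%. quota on 4-1-2-3 open → in-quota 19%; Tyrosia agreement on 4-1-2: CTH met → 3% available; preferential 3%. → 3%.
Sum: 37% + 18% + 38% + 3% = 96%.

96%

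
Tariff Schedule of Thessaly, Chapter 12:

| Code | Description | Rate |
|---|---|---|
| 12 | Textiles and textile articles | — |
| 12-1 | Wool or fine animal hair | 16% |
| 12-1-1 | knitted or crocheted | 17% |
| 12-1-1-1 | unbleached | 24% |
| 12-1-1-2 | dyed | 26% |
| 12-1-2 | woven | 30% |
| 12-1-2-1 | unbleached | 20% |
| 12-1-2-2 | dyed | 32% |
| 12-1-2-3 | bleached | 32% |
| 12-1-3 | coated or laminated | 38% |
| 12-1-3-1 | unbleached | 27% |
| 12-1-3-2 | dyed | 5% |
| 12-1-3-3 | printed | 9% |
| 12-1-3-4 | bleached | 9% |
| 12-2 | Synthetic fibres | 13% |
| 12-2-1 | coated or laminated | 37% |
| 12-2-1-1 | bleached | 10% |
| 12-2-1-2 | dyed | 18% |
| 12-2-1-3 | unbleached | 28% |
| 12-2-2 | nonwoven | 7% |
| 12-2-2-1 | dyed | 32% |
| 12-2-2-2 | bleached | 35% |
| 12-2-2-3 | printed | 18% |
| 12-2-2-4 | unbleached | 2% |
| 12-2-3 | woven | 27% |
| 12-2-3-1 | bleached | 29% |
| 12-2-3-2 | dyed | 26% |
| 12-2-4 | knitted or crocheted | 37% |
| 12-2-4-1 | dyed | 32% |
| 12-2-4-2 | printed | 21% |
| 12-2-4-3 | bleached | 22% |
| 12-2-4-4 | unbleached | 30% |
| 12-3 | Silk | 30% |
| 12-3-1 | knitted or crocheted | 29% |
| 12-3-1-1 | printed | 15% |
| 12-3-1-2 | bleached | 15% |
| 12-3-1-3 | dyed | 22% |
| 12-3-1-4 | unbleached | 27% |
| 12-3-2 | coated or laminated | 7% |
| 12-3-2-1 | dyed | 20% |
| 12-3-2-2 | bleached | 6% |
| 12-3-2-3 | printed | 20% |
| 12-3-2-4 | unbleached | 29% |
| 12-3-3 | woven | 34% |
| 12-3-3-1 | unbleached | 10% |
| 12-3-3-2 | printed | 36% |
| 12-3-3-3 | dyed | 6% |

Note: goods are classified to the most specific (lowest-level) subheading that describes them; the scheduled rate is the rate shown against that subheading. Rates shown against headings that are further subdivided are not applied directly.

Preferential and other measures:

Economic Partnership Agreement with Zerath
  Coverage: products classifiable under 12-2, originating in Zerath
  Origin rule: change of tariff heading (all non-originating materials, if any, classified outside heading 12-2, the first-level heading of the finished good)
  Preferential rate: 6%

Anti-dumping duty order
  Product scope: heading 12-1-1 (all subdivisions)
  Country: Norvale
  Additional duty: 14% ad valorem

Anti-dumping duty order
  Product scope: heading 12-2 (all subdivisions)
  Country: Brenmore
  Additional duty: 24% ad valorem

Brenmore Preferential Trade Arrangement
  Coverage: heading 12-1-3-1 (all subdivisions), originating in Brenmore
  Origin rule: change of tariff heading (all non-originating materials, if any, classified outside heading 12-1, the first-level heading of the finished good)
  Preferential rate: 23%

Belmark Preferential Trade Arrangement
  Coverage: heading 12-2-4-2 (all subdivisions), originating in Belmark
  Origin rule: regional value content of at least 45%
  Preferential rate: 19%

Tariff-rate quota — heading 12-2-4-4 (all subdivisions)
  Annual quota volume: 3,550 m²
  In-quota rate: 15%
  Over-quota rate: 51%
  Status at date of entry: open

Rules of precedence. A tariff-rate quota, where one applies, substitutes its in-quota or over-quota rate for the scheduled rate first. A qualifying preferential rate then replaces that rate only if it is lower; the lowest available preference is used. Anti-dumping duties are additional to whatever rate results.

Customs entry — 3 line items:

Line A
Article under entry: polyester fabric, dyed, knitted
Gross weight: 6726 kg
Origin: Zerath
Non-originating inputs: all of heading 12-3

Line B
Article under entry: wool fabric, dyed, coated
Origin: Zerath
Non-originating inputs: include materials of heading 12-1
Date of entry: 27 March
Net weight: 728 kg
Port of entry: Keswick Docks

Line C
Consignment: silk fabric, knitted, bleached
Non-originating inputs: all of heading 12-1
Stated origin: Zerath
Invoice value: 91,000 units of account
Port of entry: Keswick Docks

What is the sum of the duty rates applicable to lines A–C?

26%

Line A: polyester → 12-2; knitted → 12-2-4; dyed → 12-2-4-1. Scheduled 32%. Zerath agreement on 12-2: CTH met → 6% available; preferential 6%. → 6%.
Line B: wool → 12-1; coated → 12-1-3; dyed → 12-1-3-2. Scheduled 5%. Zerath agreement on 12-2: 12-1-3-2 not covered. → 5%.
Line C: silk → 12-3; knitted → 12-3-1; bleached → 12-3-1-2. Scheduled 15%. Zerath agreement on 12-2: 12-3-1-2 not covered. → 15%.
Sum: 6% + 5% + 15% = 26%.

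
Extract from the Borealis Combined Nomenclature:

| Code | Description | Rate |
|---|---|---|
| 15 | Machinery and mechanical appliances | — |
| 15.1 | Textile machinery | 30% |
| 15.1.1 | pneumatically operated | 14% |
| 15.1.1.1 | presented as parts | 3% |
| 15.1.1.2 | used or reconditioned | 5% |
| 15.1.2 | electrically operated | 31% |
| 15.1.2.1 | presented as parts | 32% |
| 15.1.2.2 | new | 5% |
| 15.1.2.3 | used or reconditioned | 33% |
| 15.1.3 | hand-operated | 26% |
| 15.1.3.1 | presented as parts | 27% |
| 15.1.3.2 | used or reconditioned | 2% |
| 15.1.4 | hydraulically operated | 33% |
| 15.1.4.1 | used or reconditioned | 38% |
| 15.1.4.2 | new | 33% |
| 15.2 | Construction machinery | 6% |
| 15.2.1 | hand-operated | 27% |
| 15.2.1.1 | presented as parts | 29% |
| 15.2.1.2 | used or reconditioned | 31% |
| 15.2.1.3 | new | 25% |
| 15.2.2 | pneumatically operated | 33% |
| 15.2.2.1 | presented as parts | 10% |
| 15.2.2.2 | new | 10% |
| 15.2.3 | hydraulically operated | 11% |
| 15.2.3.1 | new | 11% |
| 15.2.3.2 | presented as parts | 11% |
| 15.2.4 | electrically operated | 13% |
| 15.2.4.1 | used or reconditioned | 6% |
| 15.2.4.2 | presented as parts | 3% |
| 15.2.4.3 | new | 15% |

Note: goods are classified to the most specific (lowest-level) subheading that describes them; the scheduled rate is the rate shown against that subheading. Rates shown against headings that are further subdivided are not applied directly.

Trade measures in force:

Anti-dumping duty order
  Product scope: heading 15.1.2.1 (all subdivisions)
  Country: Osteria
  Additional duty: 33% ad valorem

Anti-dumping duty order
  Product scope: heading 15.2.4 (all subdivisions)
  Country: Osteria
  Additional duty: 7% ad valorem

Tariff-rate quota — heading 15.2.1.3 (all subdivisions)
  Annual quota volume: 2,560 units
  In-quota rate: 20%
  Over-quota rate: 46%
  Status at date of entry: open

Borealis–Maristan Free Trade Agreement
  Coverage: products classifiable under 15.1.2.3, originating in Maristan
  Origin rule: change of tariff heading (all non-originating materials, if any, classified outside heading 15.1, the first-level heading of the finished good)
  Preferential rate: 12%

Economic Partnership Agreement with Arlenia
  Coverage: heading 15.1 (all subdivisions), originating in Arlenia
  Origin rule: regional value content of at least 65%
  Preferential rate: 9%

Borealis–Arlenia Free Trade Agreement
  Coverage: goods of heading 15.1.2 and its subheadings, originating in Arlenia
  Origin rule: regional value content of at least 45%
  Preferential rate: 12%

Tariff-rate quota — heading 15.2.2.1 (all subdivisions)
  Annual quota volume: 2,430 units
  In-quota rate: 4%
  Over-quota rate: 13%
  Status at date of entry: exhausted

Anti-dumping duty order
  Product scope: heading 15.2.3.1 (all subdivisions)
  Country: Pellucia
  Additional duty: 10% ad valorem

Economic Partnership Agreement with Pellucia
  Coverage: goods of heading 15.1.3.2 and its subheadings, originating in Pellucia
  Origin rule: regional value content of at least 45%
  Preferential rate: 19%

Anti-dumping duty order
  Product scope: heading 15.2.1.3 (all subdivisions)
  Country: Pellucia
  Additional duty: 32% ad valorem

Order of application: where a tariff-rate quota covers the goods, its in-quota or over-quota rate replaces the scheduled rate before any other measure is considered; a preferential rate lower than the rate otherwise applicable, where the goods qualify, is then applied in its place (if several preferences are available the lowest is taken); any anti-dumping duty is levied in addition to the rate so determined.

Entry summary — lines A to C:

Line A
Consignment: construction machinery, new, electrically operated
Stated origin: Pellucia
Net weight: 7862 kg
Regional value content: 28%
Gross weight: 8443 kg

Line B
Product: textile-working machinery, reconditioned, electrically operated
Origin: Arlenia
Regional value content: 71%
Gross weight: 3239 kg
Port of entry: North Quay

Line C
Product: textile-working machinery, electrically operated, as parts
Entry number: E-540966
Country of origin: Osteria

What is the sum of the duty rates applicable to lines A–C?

Line A: construction → 15.2; electrically operated → 15.2.4; new → 15.2.4.3. Scheduled 15%. Pellucia agreement on 15.1.3.2: 15.2.4.3 not covered. → 15%.
Line B: textile-working → 15.1; electrically operated → 15.1.2; reconditioned → 15.1.2.3. Scheduled 33%. Arlenia agreement on 15.1: RVC ≥ 65% → 9% available; Arlenia agreement on 15.1.2: RVC ≥ 45% → 12% available; preferential 9%. → 9%.
Line C: textile-working → 15.1; electrically operated → 15.1.2; as parts → 15.1.2.1. Scheduled 32%. anti-dumping (Osteria, 15.1.2.1): +33%; total 32% + 33% = 65%. → 65%.
Sum: 15% + 9% + 65% = 89%.

89%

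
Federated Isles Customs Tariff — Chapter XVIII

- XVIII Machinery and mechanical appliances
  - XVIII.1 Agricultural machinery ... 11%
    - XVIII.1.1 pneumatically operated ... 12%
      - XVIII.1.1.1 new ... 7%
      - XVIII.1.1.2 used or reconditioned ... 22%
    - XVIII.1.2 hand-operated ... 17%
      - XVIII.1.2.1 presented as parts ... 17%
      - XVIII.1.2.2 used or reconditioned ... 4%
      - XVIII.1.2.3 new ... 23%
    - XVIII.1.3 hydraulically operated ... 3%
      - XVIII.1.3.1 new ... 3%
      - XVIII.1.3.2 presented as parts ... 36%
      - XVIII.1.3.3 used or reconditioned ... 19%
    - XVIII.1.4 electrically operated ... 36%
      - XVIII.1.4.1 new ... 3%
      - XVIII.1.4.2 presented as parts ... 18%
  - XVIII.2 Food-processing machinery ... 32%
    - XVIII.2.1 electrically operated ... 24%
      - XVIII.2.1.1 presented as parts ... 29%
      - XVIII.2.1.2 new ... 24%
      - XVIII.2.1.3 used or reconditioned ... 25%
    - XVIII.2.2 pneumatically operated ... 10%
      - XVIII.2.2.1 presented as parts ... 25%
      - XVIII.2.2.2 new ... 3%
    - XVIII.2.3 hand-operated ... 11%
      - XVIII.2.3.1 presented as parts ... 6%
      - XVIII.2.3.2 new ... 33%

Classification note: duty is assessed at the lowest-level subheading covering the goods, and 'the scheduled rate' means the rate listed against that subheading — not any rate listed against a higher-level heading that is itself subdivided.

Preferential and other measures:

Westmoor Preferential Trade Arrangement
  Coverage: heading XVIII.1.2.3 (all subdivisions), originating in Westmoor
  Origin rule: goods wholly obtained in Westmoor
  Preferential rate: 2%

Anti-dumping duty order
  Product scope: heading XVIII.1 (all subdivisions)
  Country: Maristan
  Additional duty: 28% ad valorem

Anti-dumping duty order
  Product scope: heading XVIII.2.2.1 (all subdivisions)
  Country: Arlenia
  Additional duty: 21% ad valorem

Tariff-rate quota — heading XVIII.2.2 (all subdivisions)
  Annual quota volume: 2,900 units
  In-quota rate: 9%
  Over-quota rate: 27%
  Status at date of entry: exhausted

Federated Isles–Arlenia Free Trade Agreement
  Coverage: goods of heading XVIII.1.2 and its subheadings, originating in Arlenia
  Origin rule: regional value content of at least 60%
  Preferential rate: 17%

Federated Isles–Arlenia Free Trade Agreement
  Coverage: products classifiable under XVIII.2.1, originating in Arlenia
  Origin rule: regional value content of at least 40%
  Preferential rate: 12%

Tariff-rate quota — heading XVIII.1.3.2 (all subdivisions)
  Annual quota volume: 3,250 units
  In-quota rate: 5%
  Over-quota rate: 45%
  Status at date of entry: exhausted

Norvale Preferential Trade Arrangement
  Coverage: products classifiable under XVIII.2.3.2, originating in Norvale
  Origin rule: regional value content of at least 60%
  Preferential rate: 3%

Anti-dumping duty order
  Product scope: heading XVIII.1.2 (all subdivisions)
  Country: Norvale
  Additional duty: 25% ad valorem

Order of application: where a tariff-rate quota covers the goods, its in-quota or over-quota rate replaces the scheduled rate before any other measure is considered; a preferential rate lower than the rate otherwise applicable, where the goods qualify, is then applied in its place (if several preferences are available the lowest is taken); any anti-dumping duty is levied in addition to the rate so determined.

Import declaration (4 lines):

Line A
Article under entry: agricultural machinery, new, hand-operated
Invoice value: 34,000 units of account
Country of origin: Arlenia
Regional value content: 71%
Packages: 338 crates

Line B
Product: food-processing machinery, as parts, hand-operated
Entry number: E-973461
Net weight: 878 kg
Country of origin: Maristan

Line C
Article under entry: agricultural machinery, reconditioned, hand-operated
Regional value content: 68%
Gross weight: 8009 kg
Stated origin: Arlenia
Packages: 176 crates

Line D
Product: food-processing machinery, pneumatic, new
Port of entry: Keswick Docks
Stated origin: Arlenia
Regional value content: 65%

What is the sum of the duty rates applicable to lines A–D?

54%

Line A: agricultural → XVIII.1; hand-operated → XVIII.1.2; new → XVIII.1.2.3. Scheduled 23%. Arlenia agreement on XVIII.1.2: RVC ≥ 60% → 17% available; Arlenia agreement on XVIII.2.1: XVIII.1.2.3 not covered; preferential 17%. → 17%.
Line B: food-processing → XVIII.2; hand-operated → XVIII.2.3; as parts → XVIII.2.3.1. Scheduled 6%. No special measure applies. → 6%.
Line C: agricultural → XVIII.1; hand-operated → XVIII.1.2; reconditioned → XVIII.1.2.2. Scheduled 4%. Arlenia agreement on XVIII.1.2: RVC ≥ 60% → 17% available; Arlenia agreement on XVIII.2.1: XVIII.1.2.2 not covered; preference 17% not lower than 4% → no reduction. → 4%.
Line D: food-processing → XVIII.2; pneumatic → XVIII.2.2; new → XVIII.2.2.2. Scheduled 3%. quota on XVIII.2.2 exhausted → over-quota 27%; Arlenia agreement on XVIII.1.2: XVIII.2.2.2 not covered; Arlenia agreement on XVIII.2.1: XVIII.2.2.2 not covered. → 27%.
Sum: 17% + 6% + 4% + 27% = 54%.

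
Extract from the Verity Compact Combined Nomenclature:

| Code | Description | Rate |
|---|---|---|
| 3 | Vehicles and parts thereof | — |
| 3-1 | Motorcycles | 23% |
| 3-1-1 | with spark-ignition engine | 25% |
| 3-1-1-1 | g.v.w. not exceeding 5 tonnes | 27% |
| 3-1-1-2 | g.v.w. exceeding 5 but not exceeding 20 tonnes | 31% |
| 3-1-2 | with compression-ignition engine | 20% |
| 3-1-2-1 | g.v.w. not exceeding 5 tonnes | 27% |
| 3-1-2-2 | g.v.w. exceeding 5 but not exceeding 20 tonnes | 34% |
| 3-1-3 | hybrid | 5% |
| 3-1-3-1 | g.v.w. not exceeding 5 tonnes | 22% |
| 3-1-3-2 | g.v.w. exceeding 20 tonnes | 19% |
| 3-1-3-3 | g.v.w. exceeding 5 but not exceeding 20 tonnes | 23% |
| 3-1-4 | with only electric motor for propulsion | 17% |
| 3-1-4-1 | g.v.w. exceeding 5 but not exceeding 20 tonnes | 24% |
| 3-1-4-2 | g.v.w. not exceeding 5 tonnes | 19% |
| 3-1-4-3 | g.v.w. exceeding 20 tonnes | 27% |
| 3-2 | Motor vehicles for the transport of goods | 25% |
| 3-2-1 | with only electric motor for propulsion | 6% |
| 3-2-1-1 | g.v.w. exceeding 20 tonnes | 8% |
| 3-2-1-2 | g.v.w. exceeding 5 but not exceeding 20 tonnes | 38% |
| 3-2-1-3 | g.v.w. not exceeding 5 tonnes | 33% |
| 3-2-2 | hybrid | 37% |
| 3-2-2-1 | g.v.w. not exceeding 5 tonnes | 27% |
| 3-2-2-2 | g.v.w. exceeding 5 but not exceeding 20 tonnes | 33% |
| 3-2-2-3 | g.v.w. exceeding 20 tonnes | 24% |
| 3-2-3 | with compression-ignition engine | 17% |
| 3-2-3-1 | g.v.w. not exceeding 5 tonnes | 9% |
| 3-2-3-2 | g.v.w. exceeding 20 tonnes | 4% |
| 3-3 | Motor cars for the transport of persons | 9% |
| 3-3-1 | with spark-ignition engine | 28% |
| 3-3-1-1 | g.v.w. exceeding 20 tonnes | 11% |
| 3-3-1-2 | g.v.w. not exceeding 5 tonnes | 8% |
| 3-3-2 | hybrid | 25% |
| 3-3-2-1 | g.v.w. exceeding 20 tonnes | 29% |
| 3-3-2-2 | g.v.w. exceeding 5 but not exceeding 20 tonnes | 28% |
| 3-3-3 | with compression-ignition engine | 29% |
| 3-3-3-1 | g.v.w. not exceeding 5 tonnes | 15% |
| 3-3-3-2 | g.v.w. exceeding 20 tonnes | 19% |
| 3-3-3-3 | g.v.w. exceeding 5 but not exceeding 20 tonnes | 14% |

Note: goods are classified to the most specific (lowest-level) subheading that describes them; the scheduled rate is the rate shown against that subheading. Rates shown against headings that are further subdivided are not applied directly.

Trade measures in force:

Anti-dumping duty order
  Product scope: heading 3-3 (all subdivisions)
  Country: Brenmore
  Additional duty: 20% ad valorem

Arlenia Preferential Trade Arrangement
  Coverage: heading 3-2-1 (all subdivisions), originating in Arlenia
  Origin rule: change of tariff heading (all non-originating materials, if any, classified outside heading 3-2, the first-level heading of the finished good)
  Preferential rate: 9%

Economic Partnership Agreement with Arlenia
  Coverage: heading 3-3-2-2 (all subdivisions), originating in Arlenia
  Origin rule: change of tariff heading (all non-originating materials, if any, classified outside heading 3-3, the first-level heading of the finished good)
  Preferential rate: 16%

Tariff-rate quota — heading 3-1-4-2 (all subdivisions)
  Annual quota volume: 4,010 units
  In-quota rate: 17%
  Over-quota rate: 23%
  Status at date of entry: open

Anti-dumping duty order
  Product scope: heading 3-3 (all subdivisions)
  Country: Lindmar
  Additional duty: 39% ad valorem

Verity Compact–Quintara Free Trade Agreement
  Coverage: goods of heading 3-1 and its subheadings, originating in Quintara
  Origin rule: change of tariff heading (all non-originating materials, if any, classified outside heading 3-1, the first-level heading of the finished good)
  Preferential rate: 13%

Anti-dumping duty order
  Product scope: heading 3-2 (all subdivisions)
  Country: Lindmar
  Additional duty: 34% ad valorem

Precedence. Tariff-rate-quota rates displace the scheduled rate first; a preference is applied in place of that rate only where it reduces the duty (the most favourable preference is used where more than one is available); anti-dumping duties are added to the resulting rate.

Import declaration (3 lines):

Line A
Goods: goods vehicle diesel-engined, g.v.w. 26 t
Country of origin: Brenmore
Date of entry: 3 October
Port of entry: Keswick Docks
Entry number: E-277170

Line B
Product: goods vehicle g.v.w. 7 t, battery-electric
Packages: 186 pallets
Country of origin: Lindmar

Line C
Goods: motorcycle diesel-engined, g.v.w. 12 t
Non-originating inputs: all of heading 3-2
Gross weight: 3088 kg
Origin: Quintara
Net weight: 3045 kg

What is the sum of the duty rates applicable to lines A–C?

Line A: goods vehicle → 3-2; diesel-engined → 3-2-3; g.v.w. 26 t → 3-2-3-2. Scheduled 4%. No special measure applies. → 4%.
Line B: goods vehicle → 3-2; battery-electric → 3-2-1; g.v.w. 7 t → 3-2-1-2. Scheduled 38%. anti-dumping (Lindmar, 3-2): +34%; total 38% + 34% = 72%. → 72%.
Line C: motorcycle → 3-1; diesel-engined → 3-1-2; g.v.w. 12 t → 3-1-2-2. Scheduled 34%. Quintara agreement on 3-1: CTH met → 13% available; preferential 13%. → 13%.
Sum: 4% + 72% + 13% = 89%.

89%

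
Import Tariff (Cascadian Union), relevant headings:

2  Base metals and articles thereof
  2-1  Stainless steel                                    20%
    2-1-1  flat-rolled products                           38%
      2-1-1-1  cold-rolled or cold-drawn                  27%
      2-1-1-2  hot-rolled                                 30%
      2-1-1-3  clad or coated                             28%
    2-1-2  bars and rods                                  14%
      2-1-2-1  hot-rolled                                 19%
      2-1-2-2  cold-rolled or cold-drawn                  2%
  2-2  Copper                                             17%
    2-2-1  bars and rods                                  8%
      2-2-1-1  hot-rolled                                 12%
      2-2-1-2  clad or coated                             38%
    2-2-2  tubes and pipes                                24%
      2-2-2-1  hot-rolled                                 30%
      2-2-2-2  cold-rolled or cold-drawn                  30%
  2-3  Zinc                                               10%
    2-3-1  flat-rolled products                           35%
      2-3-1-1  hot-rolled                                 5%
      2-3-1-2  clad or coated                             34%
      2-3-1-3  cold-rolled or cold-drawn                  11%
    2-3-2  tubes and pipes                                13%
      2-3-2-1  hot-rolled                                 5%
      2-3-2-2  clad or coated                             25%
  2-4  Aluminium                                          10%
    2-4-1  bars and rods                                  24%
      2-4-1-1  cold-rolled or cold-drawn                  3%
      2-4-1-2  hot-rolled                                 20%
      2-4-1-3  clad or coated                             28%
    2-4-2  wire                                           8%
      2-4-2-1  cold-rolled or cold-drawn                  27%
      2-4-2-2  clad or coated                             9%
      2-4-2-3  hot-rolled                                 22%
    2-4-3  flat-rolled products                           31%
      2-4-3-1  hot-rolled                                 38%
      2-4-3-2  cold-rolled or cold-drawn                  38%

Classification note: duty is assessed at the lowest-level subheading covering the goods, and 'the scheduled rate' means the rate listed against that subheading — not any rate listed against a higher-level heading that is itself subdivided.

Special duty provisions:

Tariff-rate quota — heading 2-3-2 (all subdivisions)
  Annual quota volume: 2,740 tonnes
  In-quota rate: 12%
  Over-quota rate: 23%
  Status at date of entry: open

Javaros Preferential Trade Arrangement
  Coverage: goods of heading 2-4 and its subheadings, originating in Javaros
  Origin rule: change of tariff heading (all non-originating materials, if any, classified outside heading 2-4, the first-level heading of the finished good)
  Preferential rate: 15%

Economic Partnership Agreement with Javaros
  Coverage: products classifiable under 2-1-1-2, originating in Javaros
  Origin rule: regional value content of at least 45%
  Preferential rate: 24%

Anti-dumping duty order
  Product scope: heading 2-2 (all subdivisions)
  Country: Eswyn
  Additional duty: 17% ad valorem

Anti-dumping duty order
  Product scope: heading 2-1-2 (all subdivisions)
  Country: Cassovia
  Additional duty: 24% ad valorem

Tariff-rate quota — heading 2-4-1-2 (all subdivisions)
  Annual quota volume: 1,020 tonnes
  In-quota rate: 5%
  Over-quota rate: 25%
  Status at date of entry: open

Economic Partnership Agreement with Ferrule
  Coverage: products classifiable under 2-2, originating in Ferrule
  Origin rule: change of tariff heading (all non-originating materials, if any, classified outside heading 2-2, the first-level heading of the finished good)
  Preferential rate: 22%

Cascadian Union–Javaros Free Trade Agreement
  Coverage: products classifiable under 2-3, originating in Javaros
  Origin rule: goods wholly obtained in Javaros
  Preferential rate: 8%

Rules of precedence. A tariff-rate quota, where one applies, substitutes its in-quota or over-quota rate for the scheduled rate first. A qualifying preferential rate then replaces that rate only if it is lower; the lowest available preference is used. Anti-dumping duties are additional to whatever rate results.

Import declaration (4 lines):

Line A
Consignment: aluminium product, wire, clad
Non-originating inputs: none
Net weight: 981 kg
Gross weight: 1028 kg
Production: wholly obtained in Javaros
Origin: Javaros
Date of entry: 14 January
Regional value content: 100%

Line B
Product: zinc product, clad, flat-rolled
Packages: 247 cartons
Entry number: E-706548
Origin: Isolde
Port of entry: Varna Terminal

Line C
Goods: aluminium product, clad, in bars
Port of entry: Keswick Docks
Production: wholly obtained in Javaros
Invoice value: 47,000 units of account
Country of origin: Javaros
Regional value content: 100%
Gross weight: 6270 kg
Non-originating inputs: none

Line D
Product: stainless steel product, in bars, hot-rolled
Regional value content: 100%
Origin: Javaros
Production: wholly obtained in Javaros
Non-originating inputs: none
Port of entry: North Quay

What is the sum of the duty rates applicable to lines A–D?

Line A: aluminium → 2-4; wire → 2-4-2; clad → 2-4-2-2. Scheduled 9%. Javaros agreement on 2-4: CTH met → 15% available; Javaros agreement on 2-1-1-2: 2-4-2-2 not covered; Javaros agreement on 2-3: 2-4-2-2 not covered; preference 15% not lower than 9% → no reduction. → 9%.
Line B: zinc → 2-3; flat-rolled → 2-3-1; clad → 2-3-1-2. Scheduled 34%. No special measure applies. → 34%.
Line C: aluminium → 2-4; in bars → 2-4-1; clad → 2-4-1-3. Scheduled 28%. Javaros agreement on 2-4: CTH met → 15% available; Javaros agreement on 2-1-1-2: 2-4-1-3 not covered; Javaros agreement on 2-3: 2-4-1-3 not covered; preferential 15%. → 15%.
Line D: stainless steel → 2-1; in bars → 2-1-2; hot-rolled → 2-1-2-1. Scheduled 19%. Javaros agreement on 2-4: 2-1-2-1 not covered; Javaros agreement on 2-1-1-2: 2-1-2-1 not covered; Javaros agreement on 2-3: 2-1-2-1 not covered. → 19%.
Sum: 9% + 34% + 15% + 19% = 77%.

77%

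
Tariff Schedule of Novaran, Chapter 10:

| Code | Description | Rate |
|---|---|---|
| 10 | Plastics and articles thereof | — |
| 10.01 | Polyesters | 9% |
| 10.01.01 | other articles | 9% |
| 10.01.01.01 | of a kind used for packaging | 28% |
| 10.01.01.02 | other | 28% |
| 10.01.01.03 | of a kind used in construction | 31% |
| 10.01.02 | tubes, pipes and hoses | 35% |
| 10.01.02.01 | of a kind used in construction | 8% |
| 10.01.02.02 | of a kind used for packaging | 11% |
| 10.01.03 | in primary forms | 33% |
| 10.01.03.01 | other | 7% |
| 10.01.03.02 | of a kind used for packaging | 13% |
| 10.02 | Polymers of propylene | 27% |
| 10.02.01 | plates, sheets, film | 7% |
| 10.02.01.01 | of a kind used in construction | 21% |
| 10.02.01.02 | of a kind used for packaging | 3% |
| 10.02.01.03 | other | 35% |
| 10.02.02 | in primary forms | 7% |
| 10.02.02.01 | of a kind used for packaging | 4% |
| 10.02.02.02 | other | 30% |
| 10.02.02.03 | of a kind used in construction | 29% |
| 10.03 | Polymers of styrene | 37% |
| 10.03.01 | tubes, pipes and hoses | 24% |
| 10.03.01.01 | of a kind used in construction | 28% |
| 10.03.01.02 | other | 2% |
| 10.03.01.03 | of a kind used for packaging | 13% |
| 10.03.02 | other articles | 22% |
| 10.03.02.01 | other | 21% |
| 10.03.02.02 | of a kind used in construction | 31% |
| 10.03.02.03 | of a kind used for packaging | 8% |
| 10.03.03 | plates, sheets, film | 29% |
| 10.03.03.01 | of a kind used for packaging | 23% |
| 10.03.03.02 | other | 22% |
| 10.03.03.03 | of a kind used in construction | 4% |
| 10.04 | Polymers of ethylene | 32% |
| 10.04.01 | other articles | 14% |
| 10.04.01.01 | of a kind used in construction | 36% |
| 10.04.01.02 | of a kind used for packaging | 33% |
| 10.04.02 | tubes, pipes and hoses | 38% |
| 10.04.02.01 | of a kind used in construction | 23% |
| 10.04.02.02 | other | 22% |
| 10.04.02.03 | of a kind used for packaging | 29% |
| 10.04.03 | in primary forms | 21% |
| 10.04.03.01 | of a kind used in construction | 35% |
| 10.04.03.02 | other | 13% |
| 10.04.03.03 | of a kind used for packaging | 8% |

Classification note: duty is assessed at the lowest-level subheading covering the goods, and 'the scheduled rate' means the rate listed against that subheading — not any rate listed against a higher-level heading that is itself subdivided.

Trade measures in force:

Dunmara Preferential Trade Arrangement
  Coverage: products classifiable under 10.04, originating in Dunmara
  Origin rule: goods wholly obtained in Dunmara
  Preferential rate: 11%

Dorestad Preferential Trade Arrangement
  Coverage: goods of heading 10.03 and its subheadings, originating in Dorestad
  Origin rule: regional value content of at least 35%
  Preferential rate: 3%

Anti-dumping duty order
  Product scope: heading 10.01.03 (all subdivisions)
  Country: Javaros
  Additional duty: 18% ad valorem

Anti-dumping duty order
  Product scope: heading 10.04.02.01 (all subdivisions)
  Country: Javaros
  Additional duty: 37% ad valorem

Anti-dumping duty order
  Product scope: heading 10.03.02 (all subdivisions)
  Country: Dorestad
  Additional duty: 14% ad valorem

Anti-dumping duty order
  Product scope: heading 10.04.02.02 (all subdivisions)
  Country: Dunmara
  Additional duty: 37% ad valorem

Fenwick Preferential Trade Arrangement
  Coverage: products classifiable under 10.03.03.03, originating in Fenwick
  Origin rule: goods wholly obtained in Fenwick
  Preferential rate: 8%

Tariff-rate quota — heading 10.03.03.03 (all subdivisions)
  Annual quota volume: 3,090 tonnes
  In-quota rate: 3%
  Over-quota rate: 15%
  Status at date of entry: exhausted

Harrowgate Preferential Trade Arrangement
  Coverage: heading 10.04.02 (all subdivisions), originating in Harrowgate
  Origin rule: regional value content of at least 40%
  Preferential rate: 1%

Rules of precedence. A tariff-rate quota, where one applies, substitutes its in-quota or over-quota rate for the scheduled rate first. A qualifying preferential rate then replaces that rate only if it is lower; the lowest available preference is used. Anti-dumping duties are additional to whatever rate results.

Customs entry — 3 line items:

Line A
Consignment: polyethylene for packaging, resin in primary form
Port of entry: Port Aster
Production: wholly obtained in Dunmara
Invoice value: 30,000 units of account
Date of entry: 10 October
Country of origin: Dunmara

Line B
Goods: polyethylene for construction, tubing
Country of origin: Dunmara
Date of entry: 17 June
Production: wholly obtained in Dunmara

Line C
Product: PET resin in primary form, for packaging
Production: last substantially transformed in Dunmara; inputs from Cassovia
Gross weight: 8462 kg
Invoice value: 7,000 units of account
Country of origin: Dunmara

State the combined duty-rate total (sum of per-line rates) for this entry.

Line A: polyethylene → 10.04; resin in primary form → 10.04.03; for packaging → 10.04.03.03. Scheduled 8%. Dunmara agreement on 10.04: wholly obtained → 11% available; preference 11% not lower than 8% → no reduction. → 8%.
Line B: polyethylene → 10.04; tubing → 10.04.02; for construction → 10.04.02.01. Scheduled 23%. Dunmara agreement on 10.04: wholly obtained → 11% available; preferential 11%. → 11%.
Line C: PET → 10.01; resin in primary form → 10.01.03; for packaging → 10.01.03.02. Scheduled 13%. Dunmara agreement on 10.04: 10.01.03.02 not covered. → 13%.
Sum: 8% + 11% + 13% = 32%.

32%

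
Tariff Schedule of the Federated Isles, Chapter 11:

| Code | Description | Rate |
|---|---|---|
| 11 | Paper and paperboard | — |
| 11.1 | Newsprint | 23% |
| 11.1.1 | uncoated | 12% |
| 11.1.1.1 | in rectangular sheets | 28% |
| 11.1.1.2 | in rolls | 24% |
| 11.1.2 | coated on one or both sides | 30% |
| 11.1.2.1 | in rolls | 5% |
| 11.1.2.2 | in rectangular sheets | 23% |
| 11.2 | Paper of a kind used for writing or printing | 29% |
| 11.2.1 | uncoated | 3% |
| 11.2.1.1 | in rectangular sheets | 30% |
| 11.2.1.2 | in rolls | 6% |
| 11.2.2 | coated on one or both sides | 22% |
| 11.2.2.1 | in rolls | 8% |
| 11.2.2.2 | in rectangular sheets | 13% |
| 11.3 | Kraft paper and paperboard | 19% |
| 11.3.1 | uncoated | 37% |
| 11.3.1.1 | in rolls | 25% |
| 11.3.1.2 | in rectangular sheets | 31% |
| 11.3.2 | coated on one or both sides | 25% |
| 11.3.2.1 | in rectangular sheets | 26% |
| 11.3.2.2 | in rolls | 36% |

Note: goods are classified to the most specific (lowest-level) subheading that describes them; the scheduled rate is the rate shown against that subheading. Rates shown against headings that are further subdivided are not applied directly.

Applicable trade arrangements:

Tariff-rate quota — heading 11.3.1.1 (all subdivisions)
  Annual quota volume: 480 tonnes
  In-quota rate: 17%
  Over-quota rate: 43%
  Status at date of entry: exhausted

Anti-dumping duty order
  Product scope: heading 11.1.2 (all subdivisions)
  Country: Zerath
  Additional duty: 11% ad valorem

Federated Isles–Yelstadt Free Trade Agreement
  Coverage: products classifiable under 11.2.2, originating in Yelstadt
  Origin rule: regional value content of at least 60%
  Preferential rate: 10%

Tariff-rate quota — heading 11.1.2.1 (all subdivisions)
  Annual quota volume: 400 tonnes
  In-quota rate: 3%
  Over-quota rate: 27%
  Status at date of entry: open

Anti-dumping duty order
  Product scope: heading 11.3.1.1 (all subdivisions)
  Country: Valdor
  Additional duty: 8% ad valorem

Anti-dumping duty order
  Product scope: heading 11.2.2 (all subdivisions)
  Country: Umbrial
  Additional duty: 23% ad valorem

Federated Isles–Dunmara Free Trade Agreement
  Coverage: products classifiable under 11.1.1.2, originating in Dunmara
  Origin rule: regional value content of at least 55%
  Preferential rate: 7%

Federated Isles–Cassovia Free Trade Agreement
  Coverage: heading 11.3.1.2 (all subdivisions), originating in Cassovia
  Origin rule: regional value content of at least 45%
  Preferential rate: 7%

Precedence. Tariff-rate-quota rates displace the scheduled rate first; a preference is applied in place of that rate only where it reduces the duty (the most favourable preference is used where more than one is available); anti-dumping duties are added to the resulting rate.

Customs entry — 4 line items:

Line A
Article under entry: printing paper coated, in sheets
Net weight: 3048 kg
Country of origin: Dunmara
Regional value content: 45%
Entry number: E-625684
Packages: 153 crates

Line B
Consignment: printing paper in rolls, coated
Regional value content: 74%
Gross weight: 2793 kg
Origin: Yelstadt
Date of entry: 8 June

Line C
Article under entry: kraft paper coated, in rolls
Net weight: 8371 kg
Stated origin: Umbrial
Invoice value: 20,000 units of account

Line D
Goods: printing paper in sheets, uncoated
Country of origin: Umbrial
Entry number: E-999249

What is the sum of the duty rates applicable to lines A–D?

87%

Line A: printing paper → 11.2; coated → 11.2.2; in sheets → 11.2.2.2. Scheduled 13%. Dunmara agreement on 11.1.1.2: 11.2.2.2 not covered. → 13%.
Line B: printing paper → 11.2; coated → 11.2.2; in rolls → 11.2.2.1. Scheduled 8%. Yelstadt agreement on 11.2.2: RVC ≥ 60% → 10% available; preference 10% not lower than 8% → no reduction. → 8%.
Line C: kraft paper → 11.3; coated → 11.3.2; in rolls → 11.3.2.2. Scheduled 36%. No special measure applies. → 36%.
Line D: printing paper → 11.2; uncoated → 11.2.1; in sheets → 11.2.1.1. Scheduled 30%. No special measure applies. → 30%.
Sum: 13% + 8% + 36% + 30% = 87%.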